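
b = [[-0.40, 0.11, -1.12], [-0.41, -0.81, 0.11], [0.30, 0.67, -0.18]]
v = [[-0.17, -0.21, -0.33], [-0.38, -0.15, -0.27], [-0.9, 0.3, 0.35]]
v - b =[[0.23, -0.32, 0.79],  [0.03, 0.66, -0.38],  [-1.20, -0.37, 0.53]]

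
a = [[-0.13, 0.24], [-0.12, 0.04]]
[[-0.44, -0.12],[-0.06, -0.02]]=a@[[-0.16,-0.04], [-1.9,-0.51]]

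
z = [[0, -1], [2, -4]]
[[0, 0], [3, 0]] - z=[[0, 1], [1, 4]]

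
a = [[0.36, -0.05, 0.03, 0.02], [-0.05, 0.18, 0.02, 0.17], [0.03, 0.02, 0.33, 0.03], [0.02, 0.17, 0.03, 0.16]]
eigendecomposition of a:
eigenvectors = [[0.13, -0.41, 0.88, -0.18],[0.69, -0.39, -0.16, 0.59],[0.01, 0.70, 0.44, 0.56],[-0.72, -0.44, 0.02, 0.54]]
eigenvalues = [-0.01, 0.28, 0.38, 0.37]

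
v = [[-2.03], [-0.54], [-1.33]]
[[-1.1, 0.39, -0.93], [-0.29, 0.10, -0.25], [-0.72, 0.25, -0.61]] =v @ [[0.54,-0.19,0.46]]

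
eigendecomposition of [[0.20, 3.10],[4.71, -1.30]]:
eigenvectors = [[0.70, -0.56],[0.71, 0.83]]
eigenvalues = [3.34, -4.44]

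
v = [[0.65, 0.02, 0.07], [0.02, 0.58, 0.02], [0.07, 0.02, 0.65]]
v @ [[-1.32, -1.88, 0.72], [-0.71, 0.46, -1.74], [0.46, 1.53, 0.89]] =[[-0.84, -1.11, 0.50], [-0.43, 0.26, -0.98], [0.19, 0.87, 0.59]]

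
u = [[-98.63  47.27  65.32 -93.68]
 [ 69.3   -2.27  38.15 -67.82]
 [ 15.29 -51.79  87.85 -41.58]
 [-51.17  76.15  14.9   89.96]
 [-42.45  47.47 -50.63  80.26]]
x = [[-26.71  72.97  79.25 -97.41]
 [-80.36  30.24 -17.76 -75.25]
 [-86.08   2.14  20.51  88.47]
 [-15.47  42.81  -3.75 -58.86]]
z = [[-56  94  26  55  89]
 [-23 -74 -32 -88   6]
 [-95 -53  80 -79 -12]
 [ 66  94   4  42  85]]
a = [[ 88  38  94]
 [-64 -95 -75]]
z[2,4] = -12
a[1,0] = -64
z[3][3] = 42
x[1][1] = 30.24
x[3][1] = 42.81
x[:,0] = [-26.71, -80.36, -86.08, -15.47]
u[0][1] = 47.27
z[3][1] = 94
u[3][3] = 89.96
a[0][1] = 38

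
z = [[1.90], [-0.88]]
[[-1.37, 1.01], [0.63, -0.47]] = z@[[-0.72, 0.53]]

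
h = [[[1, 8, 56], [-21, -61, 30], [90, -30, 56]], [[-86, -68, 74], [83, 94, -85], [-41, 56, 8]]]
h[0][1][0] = -21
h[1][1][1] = 94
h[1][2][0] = -41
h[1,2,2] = 8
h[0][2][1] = -30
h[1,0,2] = 74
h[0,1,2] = 30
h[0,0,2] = 56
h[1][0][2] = 74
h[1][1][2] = -85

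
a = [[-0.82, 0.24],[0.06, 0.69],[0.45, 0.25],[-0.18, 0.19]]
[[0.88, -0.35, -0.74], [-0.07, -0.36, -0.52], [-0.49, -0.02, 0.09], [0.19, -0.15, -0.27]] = a @[[-1.08, 0.27, 0.66],[-0.01, -0.55, -0.81]]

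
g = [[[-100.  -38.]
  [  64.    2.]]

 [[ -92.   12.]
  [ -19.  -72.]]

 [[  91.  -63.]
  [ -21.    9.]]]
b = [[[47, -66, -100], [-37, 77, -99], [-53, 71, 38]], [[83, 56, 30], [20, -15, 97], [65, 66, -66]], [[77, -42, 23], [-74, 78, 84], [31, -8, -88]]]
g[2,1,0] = -21.0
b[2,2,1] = -8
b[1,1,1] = -15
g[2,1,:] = [-21.0, 9.0]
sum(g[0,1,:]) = 66.0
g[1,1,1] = -72.0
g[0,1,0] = 64.0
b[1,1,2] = 97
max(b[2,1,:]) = 84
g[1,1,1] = -72.0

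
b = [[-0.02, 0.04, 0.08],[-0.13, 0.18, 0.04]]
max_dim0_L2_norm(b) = 0.18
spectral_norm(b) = 0.23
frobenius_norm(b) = 0.24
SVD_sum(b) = [[-0.04, 0.05, 0.02], [-0.13, 0.18, 0.06]] + [[0.02, -0.01, 0.06], [-0.0, 0.00, -0.02]]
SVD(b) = [[-0.27, -0.96],[-0.96, 0.27]] @ diag([0.23358315844045785, 0.0688397275777581]) @ [[0.56, -0.79, -0.26],[-0.23, 0.15, -0.96]]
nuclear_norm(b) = 0.30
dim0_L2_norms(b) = [0.13, 0.18, 0.09]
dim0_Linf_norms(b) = [0.13, 0.18, 0.08]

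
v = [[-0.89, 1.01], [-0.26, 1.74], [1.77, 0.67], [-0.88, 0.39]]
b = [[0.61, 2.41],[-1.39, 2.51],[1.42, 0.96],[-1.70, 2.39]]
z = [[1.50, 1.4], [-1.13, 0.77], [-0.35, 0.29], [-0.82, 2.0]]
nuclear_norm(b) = 6.87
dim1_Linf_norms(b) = [2.41, 2.51, 1.42, 2.39]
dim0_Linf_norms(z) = [1.5, 2.0]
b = v + z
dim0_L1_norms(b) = [5.12, 8.27]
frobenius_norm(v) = 3.07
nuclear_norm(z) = 4.65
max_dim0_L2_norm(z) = 2.58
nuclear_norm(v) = 4.33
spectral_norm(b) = 4.52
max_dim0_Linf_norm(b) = 2.51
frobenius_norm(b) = 5.09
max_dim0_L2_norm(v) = 2.18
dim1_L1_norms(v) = [1.9, 2.0, 2.44, 1.27]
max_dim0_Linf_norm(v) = 1.77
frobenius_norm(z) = 3.31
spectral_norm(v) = 2.28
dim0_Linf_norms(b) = [1.7, 2.51]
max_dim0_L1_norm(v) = 3.81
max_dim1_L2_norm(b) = 2.93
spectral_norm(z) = 2.60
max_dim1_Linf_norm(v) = 1.77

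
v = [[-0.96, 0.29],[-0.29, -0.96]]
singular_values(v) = [1.0, 1.0]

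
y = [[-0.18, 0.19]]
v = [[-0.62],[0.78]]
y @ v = [[0.26]]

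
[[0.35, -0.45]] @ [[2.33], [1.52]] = [[0.13]]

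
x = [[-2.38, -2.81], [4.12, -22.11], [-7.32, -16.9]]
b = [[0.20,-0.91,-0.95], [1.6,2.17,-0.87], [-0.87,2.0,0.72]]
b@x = [[2.73, 35.61], [11.50, -37.77], [5.04, -53.94]]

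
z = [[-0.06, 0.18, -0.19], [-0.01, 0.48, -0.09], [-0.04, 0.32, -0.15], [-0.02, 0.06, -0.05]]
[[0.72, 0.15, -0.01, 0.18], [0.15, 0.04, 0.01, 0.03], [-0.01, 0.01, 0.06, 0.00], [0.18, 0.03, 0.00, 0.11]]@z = [[-0.05,0.21,-0.16], [-0.01,0.05,-0.04], [-0.0,0.02,-0.01], [-0.01,0.05,-0.04]]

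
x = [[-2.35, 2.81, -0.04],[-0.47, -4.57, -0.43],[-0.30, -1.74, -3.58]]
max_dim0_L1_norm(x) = 9.12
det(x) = -41.03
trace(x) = -10.50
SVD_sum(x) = [[-0.32, 2.69, 0.96], [0.48, -4.09, -1.46], [0.31, -2.61, -0.93]] + [[-0.72, 0.46, -1.52], [0.26, -0.17, 0.55], [-1.15, 0.73, -2.43]] + [[-1.31,  -0.34,  0.52], [-1.21,  -0.31,  0.48], [0.55,  0.14,  -0.22]]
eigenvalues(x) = [(-4.58+0j), (-2.96+0.44j), (-2.96-0.44j)]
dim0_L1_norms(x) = [3.12, 9.12, 4.05]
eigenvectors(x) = [[-0.59+0.00j, (0.91+0j), 0.91-0.00j],[(0.48+0j), -0.20+0.14j, (-0.2-0.14j)],[(0.65+0j), -0.11-0.32j, -0.11+0.32j]]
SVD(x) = [[-0.48, -0.52, -0.7], [0.74, 0.19, -0.65], [0.47, -0.83, 0.29]] @ diag([5.929567840877508, 3.3489451384399938, 2.0663232274139522]) @ [[0.11,-0.94,-0.33], [0.41,-0.26,0.87], [0.90,0.23,-0.36]]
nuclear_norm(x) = 11.34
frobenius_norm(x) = 7.12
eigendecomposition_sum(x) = [[1.20-0.00j, (4.45-0j), (1.97+0j)], [(-0.97+0j), -3.60+0.00j, -1.59-0.00j], [(-1.34+0j), (-4.94+0j), (-2.18-0j)]] + [[(-1.78+0.9j),-0.82+4.35j,(-1-2.36j)], [(0.25-0.47j),(-0.48-1.08j),(0.58+0.36j)], [(0.52+0.51j),1.60-0.22j,-0.70+0.62j]] + [[(-1.78-0.9j), (-0.82-4.35j), -1.00+2.36j], [(0.25+0.47j), (-0.48+1.08j), (0.58-0.36j)], [0.52-0.51j, (1.6+0.22j), -0.70-0.62j]]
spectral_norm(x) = 5.93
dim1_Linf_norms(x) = [2.81, 4.57, 3.58]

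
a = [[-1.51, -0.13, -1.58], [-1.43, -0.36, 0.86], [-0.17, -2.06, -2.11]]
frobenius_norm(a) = 4.05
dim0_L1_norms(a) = [3.11, 2.55, 4.55]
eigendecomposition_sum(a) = [[(-1.38+0j),(-1.2+0j),-1.41+0.00j], [(-0.36+0j),(-0.32+0j),-0.37+0.00j], [(-1.21+0j),-1.05+0.00j,(-1.23+0j)]] + [[(-0.07+0.44j),(0.53-0.18j),-0.09-0.45j], [-0.53-0.29j,-0.02+0.77j,(0.62+0.1j)], [(0.52-0.18j),(-0.51-0.48j),-0.44+0.36j]] + [[(-0.07-0.44j), 0.53+0.18j, -0.09+0.45j],[(-0.53+0.29j), -0.02-0.77j, (0.62-0.1j)],[0.52+0.18j, -0.51+0.48j, (-0.44-0.36j)]]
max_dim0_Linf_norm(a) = 2.11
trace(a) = -3.98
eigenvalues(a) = [(-2.93+0j), (-0.53+1.56j), (-0.53-1.56j)]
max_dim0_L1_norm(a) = 4.55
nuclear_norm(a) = 6.51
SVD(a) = [[-0.52, -0.55, -0.65], [0.03, -0.77, 0.63], [-0.85, 0.31, 0.42]] @ diag([3.331346656142127, 1.9613542103940416, 1.219556935112184]) @ [[0.26, 0.55, 0.80], [0.96, -0.14, -0.22], [0.01, -0.83, 0.56]]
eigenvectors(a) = [[(0.74+0j), 0.16+0.45j, 0.16-0.45j], [0.19+0.00j, -0.65+0.00j, -0.65-0.00j], [0.65+0.00j, (0.4-0.44j), 0.40+0.44j]]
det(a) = -7.97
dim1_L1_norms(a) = [3.22, 2.65, 4.34]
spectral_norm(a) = 3.33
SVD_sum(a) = [[-0.46, -0.94, -1.37], [0.03, 0.06, 0.09], [-0.75, -1.55, -2.26]] + [[-1.05, 0.15, 0.24], [-1.47, 0.22, 0.34], [0.58, -0.09, -0.13]] + [[-0.01, 0.66, -0.45],[0.01, -0.64, 0.43],[0.00, -0.42, 0.29]]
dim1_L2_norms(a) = [2.19, 1.71, 2.95]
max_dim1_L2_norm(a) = 2.95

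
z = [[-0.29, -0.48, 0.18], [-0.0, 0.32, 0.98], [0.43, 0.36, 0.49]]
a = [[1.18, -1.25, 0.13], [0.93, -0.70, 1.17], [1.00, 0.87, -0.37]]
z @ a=[[-0.61, 0.86, -0.67],[1.28, 0.63, 0.01],[1.33, -0.36, 0.30]]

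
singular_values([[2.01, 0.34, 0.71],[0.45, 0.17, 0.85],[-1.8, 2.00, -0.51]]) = [3.16, 1.67, 0.6]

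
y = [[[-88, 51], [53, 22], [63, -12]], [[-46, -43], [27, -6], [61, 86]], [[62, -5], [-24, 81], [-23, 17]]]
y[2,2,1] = 17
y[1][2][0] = 61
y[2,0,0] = 62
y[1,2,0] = 61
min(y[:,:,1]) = -43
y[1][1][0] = 27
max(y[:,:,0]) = 63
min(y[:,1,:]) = -24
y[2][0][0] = 62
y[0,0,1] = 51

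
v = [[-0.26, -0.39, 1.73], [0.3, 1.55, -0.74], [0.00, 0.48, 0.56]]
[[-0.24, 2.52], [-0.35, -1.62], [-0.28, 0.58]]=v@[[-0.29,0.01], [-0.29,-0.39], [-0.25,1.37]]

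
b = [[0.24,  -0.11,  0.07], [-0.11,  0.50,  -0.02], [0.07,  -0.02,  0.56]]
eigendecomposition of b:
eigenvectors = [[0.93, 0.31, -0.18],[0.32, -0.51, 0.8],[-0.16, 0.80, 0.57]]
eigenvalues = [0.19, 0.6, 0.51]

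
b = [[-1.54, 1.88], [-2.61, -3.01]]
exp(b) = [[-0.02, 0.08],[-0.11, -0.08]]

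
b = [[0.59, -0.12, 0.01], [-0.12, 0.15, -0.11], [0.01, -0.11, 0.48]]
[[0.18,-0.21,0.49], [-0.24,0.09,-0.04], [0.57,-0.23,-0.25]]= b@[[0.14,-0.36,0.84], [-0.76,-0.05,0.00], [1.02,-0.49,-0.53]]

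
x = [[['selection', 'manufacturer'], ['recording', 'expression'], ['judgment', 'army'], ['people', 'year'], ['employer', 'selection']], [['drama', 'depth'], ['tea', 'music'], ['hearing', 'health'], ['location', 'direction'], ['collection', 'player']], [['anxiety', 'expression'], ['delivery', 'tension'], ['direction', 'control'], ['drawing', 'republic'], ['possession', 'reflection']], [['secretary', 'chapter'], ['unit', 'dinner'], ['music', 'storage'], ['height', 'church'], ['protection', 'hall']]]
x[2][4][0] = 'possession'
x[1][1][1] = 'music'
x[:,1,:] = [['recording', 'expression'], ['tea', 'music'], ['delivery', 'tension'], ['unit', 'dinner']]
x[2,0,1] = 'expression'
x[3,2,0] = 'music'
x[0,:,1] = ['manufacturer', 'expression', 'army', 'year', 'selection']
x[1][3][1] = 'direction'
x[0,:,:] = [['selection', 'manufacturer'], ['recording', 'expression'], ['judgment', 'army'], ['people', 'year'], ['employer', 'selection']]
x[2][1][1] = 'tension'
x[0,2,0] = 'judgment'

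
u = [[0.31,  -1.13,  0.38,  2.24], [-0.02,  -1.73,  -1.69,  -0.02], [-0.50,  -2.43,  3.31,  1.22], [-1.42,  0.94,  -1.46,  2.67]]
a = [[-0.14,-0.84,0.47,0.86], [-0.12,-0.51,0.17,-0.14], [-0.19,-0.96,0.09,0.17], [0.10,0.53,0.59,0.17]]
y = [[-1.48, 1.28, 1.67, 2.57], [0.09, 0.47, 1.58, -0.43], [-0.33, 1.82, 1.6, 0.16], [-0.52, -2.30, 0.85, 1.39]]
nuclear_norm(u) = 11.93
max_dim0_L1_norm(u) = 6.84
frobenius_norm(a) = 1.92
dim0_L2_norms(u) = [1.54, 3.33, 4.01, 3.69]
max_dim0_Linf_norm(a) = 0.96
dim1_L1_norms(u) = [4.06, 3.46, 7.46, 6.49]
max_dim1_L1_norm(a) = 2.31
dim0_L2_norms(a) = [0.28, 1.47, 0.78, 0.9]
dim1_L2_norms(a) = [1.3, 0.57, 1.0, 0.82]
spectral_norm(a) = 1.63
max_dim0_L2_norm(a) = 1.47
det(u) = -44.82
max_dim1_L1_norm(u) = 7.46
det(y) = -0.01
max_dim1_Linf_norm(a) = 0.96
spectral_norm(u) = 4.66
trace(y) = 1.98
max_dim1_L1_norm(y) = 7.0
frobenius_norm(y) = 5.51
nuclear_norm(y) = 9.03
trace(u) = 4.56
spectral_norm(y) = 4.18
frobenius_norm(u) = 6.57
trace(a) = -0.39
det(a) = -0.00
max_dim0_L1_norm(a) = 2.84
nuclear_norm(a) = 2.96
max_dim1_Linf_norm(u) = 3.31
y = a @ u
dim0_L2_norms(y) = [1.61, 3.23, 2.93, 2.96]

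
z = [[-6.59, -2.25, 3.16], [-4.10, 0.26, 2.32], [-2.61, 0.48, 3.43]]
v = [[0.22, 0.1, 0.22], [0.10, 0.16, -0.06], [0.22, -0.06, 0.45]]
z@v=[[-0.98,-1.21,0.11],[-0.37,-0.51,0.13],[0.23,-0.39,0.94]]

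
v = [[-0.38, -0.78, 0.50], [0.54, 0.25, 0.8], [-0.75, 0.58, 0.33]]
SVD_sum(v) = [[0.14, -0.27, -0.11], [-0.10, 0.2, 0.08], [-0.40, 0.77, 0.30]] + [[-0.49, -0.50, 0.64], [-0.07, -0.07, 0.09], [-0.16, -0.16, 0.2]] + [[-0.03,  -0.01,  -0.03], [0.71,  0.12,  0.63], [-0.2,  -0.03,  -0.18]]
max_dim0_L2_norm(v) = 1.0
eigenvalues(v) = [(-0.4+0.92j), (-0.4-0.92j), (1+0j)]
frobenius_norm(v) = 1.73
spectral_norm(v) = 1.00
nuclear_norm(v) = 3.00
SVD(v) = [[-0.33,0.94,-0.05], [0.24,0.13,0.96], [0.91,0.30,-0.27]] @ diag([1.00483696362727, 1.001001980212351, 0.9964927055123279]) @ [[-0.43, 0.84, 0.33],  [-0.52, -0.53, 0.67],  [0.74, 0.12, 0.66]]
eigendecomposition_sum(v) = [[-0.20+0.45j, -0.35-0.11j, (0.29+0.18j)], [(0.31+0.18j), -0.11+0.24j, 0.15-0.20j], [(-0.33-0.1j), 0.04-0.25j, (-0.1+0.22j)]] + [[(-0.2-0.45j), (-0.35+0.11j), 0.29-0.18j], [0.31-0.18j, -0.11-0.24j, (0.15+0.2j)], [(-0.33+0.1j), (0.04+0.25j), -0.10-0.22j]] + [[(0.02+0j), -0.08+0.00j, (-0.09-0j)], [(-0.08-0j), 0.47-0.00j, (0.49+0j)], [(-0.09-0j), 0.49-0.00j, 0.52+0.00j]]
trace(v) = 0.20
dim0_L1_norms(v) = [1.67, 1.61, 1.63]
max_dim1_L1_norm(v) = 1.66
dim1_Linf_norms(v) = [0.78, 0.8, 0.75]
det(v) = 1.00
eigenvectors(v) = [[-0.70+0.00j, (-0.7-0j), -0.12+0.00j], [(-0.06+0.51j), (-0.06-0.51j), 0.68+0.00j], [-0.06-0.49j, -0.06+0.49j, 0.72+0.00j]]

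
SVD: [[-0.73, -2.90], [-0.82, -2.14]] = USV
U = [[-0.79, -0.61], [-0.61, 0.79]]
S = [3.76, 0.22]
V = [[0.29, 0.96],  [-0.96, 0.29]]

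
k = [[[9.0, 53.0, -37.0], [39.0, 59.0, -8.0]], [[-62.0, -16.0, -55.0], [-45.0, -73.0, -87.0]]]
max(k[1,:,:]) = -16.0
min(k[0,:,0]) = 9.0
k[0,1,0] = 39.0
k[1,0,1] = -16.0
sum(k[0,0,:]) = 25.0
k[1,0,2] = -55.0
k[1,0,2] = -55.0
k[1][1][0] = -45.0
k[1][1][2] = -87.0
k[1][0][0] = -62.0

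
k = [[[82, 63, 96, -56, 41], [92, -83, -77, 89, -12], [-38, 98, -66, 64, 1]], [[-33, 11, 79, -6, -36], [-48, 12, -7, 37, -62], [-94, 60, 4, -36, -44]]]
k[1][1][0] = -48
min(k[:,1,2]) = -77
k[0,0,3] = -56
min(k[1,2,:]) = -94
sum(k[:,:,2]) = 29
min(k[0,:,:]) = -83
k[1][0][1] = 11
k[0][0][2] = 96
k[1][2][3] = -36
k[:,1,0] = [92, -48]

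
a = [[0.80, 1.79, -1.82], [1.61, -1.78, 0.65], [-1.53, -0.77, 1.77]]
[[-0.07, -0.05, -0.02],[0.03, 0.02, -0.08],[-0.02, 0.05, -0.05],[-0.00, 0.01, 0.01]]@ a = [[-0.11, -0.02, 0.06], [0.18, 0.08, -0.18], [0.14, -0.09, -0.02], [0.0, -0.03, 0.02]]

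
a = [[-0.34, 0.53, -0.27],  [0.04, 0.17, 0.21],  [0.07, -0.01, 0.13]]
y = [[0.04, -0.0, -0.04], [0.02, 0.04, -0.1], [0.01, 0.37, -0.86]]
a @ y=[[-0.01, -0.08, 0.19], [0.01, 0.08, -0.2], [0.00, 0.05, -0.11]]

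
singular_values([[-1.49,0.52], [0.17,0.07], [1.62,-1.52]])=[2.67, 0.55]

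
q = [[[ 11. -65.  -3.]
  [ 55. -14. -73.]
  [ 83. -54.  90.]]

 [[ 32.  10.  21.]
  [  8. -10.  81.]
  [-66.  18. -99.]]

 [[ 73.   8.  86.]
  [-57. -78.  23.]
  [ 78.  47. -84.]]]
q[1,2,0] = -66.0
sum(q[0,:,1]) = -133.0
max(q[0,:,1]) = -14.0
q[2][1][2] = 23.0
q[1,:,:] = [[32.0, 10.0, 21.0], [8.0, -10.0, 81.0], [-66.0, 18.0, -99.0]]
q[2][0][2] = 86.0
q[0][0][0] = 11.0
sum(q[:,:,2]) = 42.0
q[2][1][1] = -78.0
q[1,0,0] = 32.0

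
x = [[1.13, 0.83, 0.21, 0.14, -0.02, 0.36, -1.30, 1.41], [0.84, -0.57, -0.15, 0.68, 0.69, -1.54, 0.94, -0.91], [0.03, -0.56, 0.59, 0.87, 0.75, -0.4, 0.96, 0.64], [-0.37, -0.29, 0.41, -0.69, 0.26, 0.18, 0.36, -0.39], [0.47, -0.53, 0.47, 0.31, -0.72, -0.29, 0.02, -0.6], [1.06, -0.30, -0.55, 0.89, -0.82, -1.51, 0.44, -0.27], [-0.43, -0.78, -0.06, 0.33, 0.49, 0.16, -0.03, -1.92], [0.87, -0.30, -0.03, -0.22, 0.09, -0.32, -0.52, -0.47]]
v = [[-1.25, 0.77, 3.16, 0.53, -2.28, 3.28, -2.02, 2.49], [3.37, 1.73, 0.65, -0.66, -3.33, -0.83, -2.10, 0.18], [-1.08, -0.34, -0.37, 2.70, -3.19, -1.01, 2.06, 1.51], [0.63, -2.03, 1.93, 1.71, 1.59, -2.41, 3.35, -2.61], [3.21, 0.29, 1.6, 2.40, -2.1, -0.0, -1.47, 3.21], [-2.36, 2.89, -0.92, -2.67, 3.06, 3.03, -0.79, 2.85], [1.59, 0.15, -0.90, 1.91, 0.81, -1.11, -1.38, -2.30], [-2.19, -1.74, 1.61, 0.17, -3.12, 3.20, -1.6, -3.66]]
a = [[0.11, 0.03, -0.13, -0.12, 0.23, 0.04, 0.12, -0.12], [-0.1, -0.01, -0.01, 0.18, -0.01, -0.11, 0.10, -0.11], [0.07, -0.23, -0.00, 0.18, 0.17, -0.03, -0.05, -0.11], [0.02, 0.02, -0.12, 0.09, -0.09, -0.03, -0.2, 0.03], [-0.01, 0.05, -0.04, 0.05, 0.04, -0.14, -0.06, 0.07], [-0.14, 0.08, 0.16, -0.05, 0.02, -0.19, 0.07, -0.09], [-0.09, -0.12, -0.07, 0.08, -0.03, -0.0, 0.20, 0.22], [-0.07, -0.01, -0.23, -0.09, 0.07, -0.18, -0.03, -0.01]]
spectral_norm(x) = 3.68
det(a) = -0.00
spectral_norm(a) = 0.42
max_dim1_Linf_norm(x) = 1.92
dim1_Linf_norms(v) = [3.28, 3.37, 3.19, 3.35, 3.21, 3.06, 2.3, 3.66]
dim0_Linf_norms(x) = [1.13, 0.83, 0.59, 0.89, 0.82, 1.54, 1.3, 1.92]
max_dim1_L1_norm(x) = 6.32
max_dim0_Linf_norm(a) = 0.23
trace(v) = -2.29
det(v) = -36886.26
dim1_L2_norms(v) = [6.22, 5.61, 5.14, 6.13, 5.97, 7.01, 4.01, 6.81]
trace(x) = -2.27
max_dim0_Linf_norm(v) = 3.66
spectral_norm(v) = 9.47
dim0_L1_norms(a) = [0.61, 0.55, 0.76, 0.84, 0.66, 0.72, 0.83, 0.76]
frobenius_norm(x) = 5.50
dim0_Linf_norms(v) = [3.37, 2.89, 3.16, 2.7, 3.33, 3.28, 3.35, 3.66]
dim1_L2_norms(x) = [2.42, 2.46, 1.86, 1.12, 1.33, 2.35, 2.2, 1.22]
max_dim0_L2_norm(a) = 0.34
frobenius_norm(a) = 0.88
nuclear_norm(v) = 40.30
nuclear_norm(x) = 12.37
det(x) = 0.02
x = a @ v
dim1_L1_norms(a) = [0.9, 0.63, 0.84, 0.6, 0.46, 0.8, 0.81, 0.69]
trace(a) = 0.23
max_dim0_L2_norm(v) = 7.29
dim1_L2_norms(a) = [0.36, 0.28, 0.37, 0.27, 0.19, 0.32, 0.35, 0.32]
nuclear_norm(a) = 2.21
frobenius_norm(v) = 16.77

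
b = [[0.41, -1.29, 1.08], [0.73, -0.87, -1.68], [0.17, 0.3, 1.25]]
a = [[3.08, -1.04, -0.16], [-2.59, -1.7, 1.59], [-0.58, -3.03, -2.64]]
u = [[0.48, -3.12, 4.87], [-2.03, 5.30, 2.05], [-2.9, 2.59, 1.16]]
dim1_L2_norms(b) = [1.73, 2.03, 1.3]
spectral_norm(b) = 2.39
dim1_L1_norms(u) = [8.47, 9.38, 6.65]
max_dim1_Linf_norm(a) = 3.08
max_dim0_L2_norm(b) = 2.36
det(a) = 35.63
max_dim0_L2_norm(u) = 6.67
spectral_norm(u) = 7.35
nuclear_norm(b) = 4.51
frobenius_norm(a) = 6.26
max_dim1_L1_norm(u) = 9.38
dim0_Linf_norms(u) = [2.9, 5.3, 4.87]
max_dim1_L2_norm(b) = 2.03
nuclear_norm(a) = 10.41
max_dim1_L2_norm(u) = 6.03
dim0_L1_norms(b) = [1.31, 2.46, 4.01]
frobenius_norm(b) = 2.97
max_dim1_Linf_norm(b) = 1.68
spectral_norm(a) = 4.27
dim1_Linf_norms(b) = [1.29, 1.68, 1.25]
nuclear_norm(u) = 14.36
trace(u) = 6.94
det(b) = 1.70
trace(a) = -1.26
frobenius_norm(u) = 9.30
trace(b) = 0.79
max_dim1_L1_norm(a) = 6.25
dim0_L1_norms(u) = [5.41, 11.01, 8.08]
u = a @ b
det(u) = 60.85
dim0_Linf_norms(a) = [3.08, 3.03, 2.64]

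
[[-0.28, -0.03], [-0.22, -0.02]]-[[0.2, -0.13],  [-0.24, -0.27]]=[[-0.48, 0.1], [0.02, 0.25]]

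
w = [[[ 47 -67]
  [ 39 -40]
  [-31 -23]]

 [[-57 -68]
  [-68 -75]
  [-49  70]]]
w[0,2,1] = -23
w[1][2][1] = 70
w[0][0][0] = 47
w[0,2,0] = -31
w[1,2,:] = [-49, 70]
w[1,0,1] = -68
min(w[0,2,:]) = -31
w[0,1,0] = 39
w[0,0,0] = 47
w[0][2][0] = -31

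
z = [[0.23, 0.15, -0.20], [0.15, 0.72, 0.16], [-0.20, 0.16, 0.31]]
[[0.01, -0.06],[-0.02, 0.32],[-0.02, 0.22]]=z@[[0.04,-0.46], [-0.04,0.51], [-0.01,0.14]]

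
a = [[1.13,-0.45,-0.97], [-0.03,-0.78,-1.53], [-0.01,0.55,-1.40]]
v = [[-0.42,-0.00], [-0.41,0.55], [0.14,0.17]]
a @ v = [[-0.43, -0.41],[0.12, -0.69],[-0.42, 0.06]]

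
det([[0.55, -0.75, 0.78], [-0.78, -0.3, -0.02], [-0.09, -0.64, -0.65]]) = 0.847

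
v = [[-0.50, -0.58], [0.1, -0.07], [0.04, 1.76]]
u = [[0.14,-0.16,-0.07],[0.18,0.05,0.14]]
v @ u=[[-0.17, 0.05, -0.05], [0.00, -0.02, -0.02], [0.32, 0.08, 0.24]]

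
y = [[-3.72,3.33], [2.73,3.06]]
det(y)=-20.474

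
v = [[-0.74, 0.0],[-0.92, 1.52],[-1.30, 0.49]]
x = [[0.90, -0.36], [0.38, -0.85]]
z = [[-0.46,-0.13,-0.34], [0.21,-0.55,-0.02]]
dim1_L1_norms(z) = [0.93, 0.78]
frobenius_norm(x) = 1.34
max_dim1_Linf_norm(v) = 1.52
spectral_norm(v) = 2.21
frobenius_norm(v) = 2.37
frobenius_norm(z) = 0.83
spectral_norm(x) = 1.25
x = z @ v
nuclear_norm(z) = 1.18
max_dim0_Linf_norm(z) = 0.55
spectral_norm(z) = 0.60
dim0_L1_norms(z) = [0.67, 0.68, 0.36]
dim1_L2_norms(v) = [0.74, 1.78, 1.39]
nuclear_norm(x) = 1.75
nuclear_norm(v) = 3.08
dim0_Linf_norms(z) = [0.46, 0.55, 0.34]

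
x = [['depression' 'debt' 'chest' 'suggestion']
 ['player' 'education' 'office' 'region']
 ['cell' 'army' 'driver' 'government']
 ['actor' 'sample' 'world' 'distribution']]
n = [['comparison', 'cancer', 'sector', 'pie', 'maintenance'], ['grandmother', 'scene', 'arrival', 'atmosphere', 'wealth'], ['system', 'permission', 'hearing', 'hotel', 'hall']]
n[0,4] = 'maintenance'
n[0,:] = ['comparison', 'cancer', 'sector', 'pie', 'maintenance']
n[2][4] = 'hall'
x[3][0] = 'actor'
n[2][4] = 'hall'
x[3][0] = 'actor'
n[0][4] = 'maintenance'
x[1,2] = 'office'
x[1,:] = ['player', 'education', 'office', 'region']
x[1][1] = 'education'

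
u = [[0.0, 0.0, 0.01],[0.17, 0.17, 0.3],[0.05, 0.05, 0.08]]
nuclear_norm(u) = 0.41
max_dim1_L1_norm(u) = 0.64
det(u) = -0.00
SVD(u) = [[-0.02, 0.78, 0.62], [-0.96, 0.15, -0.22], [-0.27, -0.6, 0.75]] @ diag([0.39904378720981687, 0.008003492315631484, 7.567840962482398e-18]) @ [[-0.44, -0.44, -0.78], [-0.55, -0.55, 0.63], [0.71, -0.71, -0.0]]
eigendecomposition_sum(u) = [[0.0, 0.0, 0.00], [0.17, 0.17, 0.30], [0.05, 0.05, 0.08]] + [[-0.00,0.00,-0.00], [0.0,-0.00,0.00], [-0.00,0.0,-0.00]] + [[-0.0,  -0.0,  0.01], [-0.0,  -0.00,  0.00], [0.00,  0.00,  -0.00]]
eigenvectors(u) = [[-0.01, -0.71, -0.78], [-0.96, 0.71, -0.23], [-0.27, -0.00, 0.58]]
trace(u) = 0.25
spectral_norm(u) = 0.40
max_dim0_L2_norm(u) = 0.31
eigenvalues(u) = [0.26, -0.0, -0.01]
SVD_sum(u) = [[0.0, 0.0, 0.01], [0.17, 0.17, 0.30], [0.05, 0.05, 0.08]] + [[-0.0, -0.0, 0.0],[-0.00, -0.0, 0.0],[0.00, 0.00, -0.0]] + [[0.0,  -0.0,  -0.00], [-0.00,  0.0,  0.0], [0.0,  -0.00,  -0.0]]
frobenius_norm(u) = 0.40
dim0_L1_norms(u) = [0.22, 0.22, 0.39]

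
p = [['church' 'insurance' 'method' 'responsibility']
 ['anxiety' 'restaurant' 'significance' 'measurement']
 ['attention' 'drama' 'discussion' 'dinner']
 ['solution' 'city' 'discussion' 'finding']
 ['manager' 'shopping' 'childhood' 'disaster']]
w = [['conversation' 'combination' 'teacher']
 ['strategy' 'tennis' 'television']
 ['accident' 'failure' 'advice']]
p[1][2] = 'significance'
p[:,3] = ['responsibility', 'measurement', 'dinner', 'finding', 'disaster']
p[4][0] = 'manager'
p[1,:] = ['anxiety', 'restaurant', 'significance', 'measurement']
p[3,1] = 'city'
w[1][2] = 'television'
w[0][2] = 'teacher'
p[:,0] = ['church', 'anxiety', 'attention', 'solution', 'manager']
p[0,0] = 'church'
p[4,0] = 'manager'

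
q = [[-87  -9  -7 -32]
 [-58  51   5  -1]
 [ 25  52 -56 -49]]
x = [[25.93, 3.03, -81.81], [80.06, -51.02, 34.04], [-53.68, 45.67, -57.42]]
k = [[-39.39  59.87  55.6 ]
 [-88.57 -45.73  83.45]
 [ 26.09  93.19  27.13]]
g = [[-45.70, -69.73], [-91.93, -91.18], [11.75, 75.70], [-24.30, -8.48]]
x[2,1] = 45.67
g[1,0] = -91.93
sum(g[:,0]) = -150.18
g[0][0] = -45.7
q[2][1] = 52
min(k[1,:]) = -88.57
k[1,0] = -88.57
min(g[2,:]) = 11.75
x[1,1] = -51.02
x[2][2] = -57.42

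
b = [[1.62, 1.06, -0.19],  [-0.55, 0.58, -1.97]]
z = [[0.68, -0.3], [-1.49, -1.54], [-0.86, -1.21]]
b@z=[[-0.31, -1.89], [0.46, 1.66]]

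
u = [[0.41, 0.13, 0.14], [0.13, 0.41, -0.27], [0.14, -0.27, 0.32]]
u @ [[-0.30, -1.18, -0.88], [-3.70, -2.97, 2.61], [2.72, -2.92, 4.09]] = [[-0.22, -1.28, 0.55],[-2.29, -0.58, -0.15],[1.83, -0.30, 0.48]]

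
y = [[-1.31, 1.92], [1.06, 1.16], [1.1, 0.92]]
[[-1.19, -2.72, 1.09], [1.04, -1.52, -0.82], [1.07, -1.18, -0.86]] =y@ [[0.95, 0.07, -0.8],[0.03, -1.37, 0.02]]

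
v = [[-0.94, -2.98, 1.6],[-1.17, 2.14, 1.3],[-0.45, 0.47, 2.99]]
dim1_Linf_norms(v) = [2.98, 2.14, 2.99]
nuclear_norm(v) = 8.49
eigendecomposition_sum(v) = [[-1.39,-1.19,0.81], [-0.40,-0.34,0.23], [-0.09,-0.08,0.05]] + [[0.21, -0.61, -0.63], [-0.64, 1.80, 1.89], [-0.57, 1.6, 1.68]] + [[0.24, -1.19, 1.43], [-0.14, 0.68, -0.81], [0.21, -1.05, 1.26]]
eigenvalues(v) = [-1.68, 3.69, 2.18]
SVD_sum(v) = [[-0.87, -1.15, 2.47], [-0.19, -0.25, 0.54], [-0.77, -1.02, 2.19]] + [[0.28, -1.83, -0.75], [-0.37, 2.39, 0.98], [-0.23, 1.48, 0.61]] + [[-0.35,  -0.00,  -0.13], [-0.61,  -0.01,  -0.22], [0.55,  0.01,  0.2]]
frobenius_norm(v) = 5.42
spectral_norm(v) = 3.87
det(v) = -13.46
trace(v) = 4.19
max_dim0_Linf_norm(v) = 2.99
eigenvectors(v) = [[0.96, 0.24, 0.69], [0.27, -0.72, -0.39], [0.07, -0.64, 0.61]]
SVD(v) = [[0.74, -0.54, -0.4], [0.16, 0.71, -0.68], [0.65, 0.44, 0.61]] @ diag([3.87255051445885, 3.6646492932837016, 0.9485241537250185]) @ [[-0.30,  -0.40,  0.86], [-0.14,  0.92,  0.38], [0.94,  0.01,  0.34]]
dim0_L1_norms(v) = [2.56, 5.59, 5.89]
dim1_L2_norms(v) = [3.51, 2.76, 3.06]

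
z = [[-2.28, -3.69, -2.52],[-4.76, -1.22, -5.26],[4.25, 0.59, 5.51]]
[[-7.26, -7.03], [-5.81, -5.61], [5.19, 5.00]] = z @ [[-0.12, -0.12], [1.44, 1.4], [0.88, 0.85]]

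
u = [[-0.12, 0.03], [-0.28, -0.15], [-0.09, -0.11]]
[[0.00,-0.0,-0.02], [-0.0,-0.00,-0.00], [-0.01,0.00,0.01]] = u @ [[-0.02, 0.01, 0.09], [0.07, -0.01, -0.16]]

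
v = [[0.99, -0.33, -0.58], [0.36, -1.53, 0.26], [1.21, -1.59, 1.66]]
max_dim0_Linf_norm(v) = 1.66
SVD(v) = [[-0.14,0.92,0.36], [-0.48,0.26,-0.84], [-0.87,-0.29,0.41]] @ diag([2.949039477179463, 1.1768722504910336, 0.7933712044568075]) @ [[-0.46, 0.73, -0.50], [0.56, -0.20, -0.80], [0.69, 0.65, 0.32]]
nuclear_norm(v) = 4.92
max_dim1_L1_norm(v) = 4.46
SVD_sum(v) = [[0.19,-0.30,0.2], [0.65,-1.04,0.71], [1.18,-1.87,1.29]] + [[0.61, -0.22, -0.87], [0.17, -0.06, -0.24], [-0.19, 0.07, 0.27]] + [[0.2,0.19,0.09], [-0.46,-0.43,-0.21], [0.22,0.21,0.10]]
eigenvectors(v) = [[0.20-0.57j, 0.20+0.57j, -0.22+0.00j], [(-0.06-0.06j), (-0.06+0.06j), -0.90+0.00j], [(-0.79+0j), (-0.79-0j), (-0.39+0j)]]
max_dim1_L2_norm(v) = 2.6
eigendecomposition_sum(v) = [[(0.48+0.63j), (0.01-0.39j), -0.31+0.54j],[0.11-0.03j, -0.05-0.02j, 0.05+0.07j],[0.57-0.86j, (-0.49+0.15j), (0.8+0.15j)]] + [[(0.48-0.63j), (0.01+0.39j), (-0.31-0.54j)], [(0.11+0.03j), -0.05+0.02j, 0.05-0.07j], [0.57+0.86j, (-0.49-0.15j), 0.80-0.15j]] + [[0.04+0.00j, (-0.36-0j), 0.04+0.00j], [(0.14+0j), (-1.43-0j), (0.15+0j)], [0.06+0.00j, -0.62-0.00j, 0.07+0.00j]]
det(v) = -2.75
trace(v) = 1.12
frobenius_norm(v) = 3.27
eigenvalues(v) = [(1.22+0.76j), (1.22-0.76j), (-1.33+0j)]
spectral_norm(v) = 2.95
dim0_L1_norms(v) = [2.56, 3.45, 2.5]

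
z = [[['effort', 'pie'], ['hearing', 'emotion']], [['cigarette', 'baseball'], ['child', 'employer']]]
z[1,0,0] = 'cigarette'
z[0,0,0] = 'effort'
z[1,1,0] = 'child'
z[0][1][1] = 'emotion'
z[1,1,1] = 'employer'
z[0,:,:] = [['effort', 'pie'], ['hearing', 'emotion']]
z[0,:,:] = [['effort', 'pie'], ['hearing', 'emotion']]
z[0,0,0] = 'effort'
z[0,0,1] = 'pie'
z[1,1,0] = 'child'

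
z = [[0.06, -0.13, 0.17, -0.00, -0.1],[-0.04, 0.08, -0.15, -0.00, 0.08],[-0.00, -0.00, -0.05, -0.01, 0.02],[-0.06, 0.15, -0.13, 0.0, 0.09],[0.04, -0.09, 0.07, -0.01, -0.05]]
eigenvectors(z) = [[(-0.54+0j), 0.23+0.14j, (0.23-0.14j), -0.11-0.43j, -0.11+0.43j], [(0.31+0j), (0.17-0.23j), 0.17+0.23j, (-0.22-0.14j), -0.22+0.14j], [(-0.12+0j), (0.19-0.34j), (0.19+0.34j), 0.31+0.05j, (0.31-0.05j)], [0.61+0.00j, (-0.73+0j), -0.73-0.00j, -0.08-0.26j, (-0.08+0.26j)], [-0.48+0.00j, (0.33-0.22j), (0.33+0.22j), 0.75+0.00j, 0.75-0.00j]]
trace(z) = 0.04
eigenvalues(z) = [(0.08+0j), (-0.02+0.03j), (-0.02-0.03j), 0j, -0j]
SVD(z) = [[-0.6, 0.14, -0.06, -0.78, -0.02],[0.47, -0.54, 0.37, -0.50, 0.33],[0.10, -0.54, -0.51, -0.12, -0.65],[0.55, 0.48, -0.58, -0.3, 0.20],[-0.32, -0.41, -0.52, 0.20, 0.65]] @ diag([0.4040018869068696, 0.06515509152434724, 0.011589967296436418, 0.001676034332403241, 0.00039114080195632193]) @ [[-0.25, 0.56, -0.67, 0.01, 0.41], [-0.23, 0.72, 0.64, 0.14, -0.07], [-0.38, -0.23, -0.09, 0.89, -0.07], [-0.83, -0.18, -0.03, -0.43, -0.3], [-0.22, -0.29, 0.36, -0.07, 0.86]]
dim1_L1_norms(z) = [0.46, 0.35, 0.08, 0.43, 0.26]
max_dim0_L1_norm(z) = 0.57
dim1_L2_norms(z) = [0.24, 0.19, 0.05, 0.23, 0.13]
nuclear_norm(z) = 0.48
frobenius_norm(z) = 0.41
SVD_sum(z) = [[0.06, -0.14, 0.16, -0.00, -0.10], [-0.05, 0.11, -0.13, 0.00, 0.08], [-0.01, 0.02, -0.03, 0.0, 0.02], [-0.06, 0.13, -0.15, 0.00, 0.09], [0.03, -0.07, 0.09, -0.0, -0.05]] + [[-0.00,0.01,0.01,0.00,-0.0], [0.01,-0.03,-0.02,-0.01,0.00], [0.01,-0.03,-0.02,-0.01,0.0], [-0.01,0.02,0.02,0.0,-0.0], [0.01,-0.02,-0.02,-0.00,0.0]] + [[0.00, 0.0, 0.00, -0.00, 0.0], [-0.0, -0.00, -0.0, 0.0, -0.0], [0.00, 0.0, 0.00, -0.01, 0.00], [0.0, 0.0, 0.0, -0.01, 0.00], [0.00, 0.0, 0.0, -0.01, 0.00]] + [[0.0,  0.0,  0.0,  0.0,  0.0], [0.00,  0.00,  0.00,  0.0,  0.0], [0.0,  0.0,  0.0,  0.00,  0.00], [0.0,  0.0,  0.0,  0.0,  0.0], [-0.00,  -0.0,  -0.0,  -0.00,  -0.00]] + [[0.0, 0.0, -0.0, 0.00, -0.0], [-0.00, -0.0, 0.00, -0.0, 0.0], [0.0, 0.0, -0.00, 0.00, -0.0], [-0.0, -0.00, 0.00, -0.0, 0.00], [-0.0, -0.00, 0.00, -0.00, 0.00]]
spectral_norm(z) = 0.40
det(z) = 0.00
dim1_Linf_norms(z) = [0.17, 0.15, 0.05, 0.15, 0.09]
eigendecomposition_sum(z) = [[(0.06+0j), (-0.11-0j), 0.16+0.00j, -0.01-0.00j, -0.09+0.00j],[-0.03-0.00j, 0.06+0.00j, (-0.09-0j), 0j, 0.05+0.00j],[(0.01+0j), (-0.02-0j), (0.03+0j), -0.00-0.00j, (-0.02+0j)],[(-0.06-0j), 0.13+0.00j, (-0.18-0j), (0.01+0j), (0.1+0j)],[0.05+0.00j, (-0.1-0j), 0.14+0.00j, -0.01-0.00j, -0.08+0.00j]] + [[-0j, (-0.01+0.01j), (0.01-0.03j), -0j, -0.01+0.01j],[(-0-0j), (0.01+0.01j), (-0.03-0.01j), (-0-0j), 0.01+0.01j],[-0.01-0.00j, 0.01+0.01j, -0.04-0.01j, (-0-0.01j), (0.02+0.01j)],[0.00+0.01j, 0.01-0.03j, (0.03+0.08j), -0.00+0.01j, (-0.01-0.04j)],[(-0-0j), 0.00+0.02j, -0.03-0.03j, (-0-0.01j), 0.02+0.02j]] + [[0.00+0.00j, (-0.01-0.01j), (0.01+0.03j), 0j, -0.01-0.01j], [-0.00+0.00j, 0.01-0.01j, -0.03+0.01j, -0.00+0.00j, (0.01-0.01j)], [(-0.01+0j), (0.01-0.01j), (-0.04+0.01j), -0.00+0.01j, 0.02-0.01j], [-0.01j, 0.01+0.03j, 0.03-0.08j, (-0-0.01j), -0.01+0.04j], [-0.00+0.00j, 0.00-0.02j, (-0.03+0.03j), -0.00+0.01j, 0.02-0.02j]] + [[0.00+0.00j,0.00+0.00j,-0.00+0.00j,0.00+0.00j,0.00-0.00j], [0.00+0.00j,0.00-0.00j,-0.00+0.00j,0.00-0.00j,0.00-0.00j], [-0.00+0.00j,-0.00+0.00j,(-0-0j),(-0+0j),0.00+0.00j], [0j,0.00-0.00j,-0.00+0.00j,-0j,-0j], [(-0+0j),(-0+0j),(-0-0j),(-0+0j),0j]] + [[0.00-0.00j, -0j, -0.00-0.00j, -0j, 0.00+0.00j], [-0j, 0.00+0.00j, (-0-0j), 0.00+0.00j, 0j], [(-0-0j), -0.00-0.00j, -0.00+0.00j, (-0-0j), 0.00-0.00j], [-0j, 0.00+0.00j, (-0-0j), 0.00+0.00j, 0j], [-0.00-0.00j, -0.00-0.00j, -0.00+0.00j, -0.00-0.00j, 0.00-0.00j]]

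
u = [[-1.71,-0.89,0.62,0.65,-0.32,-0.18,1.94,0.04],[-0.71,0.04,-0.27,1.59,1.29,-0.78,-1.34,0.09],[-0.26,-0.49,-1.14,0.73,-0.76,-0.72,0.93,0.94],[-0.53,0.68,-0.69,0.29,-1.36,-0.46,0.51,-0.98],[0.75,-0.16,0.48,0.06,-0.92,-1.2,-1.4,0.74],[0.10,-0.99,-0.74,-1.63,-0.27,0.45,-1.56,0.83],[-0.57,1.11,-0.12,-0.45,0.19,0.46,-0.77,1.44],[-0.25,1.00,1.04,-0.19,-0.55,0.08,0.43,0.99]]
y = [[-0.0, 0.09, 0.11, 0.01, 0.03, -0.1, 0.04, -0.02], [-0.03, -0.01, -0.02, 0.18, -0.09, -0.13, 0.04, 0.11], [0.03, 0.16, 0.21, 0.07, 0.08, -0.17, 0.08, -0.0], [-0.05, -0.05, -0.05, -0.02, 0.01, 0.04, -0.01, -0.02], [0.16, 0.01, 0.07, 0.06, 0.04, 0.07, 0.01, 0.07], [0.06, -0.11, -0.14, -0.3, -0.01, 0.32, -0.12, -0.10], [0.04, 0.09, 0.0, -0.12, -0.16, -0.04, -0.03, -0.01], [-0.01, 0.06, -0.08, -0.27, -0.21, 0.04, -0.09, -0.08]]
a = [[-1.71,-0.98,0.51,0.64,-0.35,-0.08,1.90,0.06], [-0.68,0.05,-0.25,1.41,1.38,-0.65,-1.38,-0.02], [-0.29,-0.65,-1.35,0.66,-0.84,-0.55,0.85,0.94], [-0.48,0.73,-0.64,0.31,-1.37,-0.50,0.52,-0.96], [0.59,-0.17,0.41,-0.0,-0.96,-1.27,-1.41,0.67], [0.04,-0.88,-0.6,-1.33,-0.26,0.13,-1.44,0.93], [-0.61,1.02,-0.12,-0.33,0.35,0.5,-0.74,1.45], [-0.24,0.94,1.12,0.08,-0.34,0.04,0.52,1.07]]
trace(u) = -2.77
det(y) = -0.00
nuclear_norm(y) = 1.57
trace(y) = 0.43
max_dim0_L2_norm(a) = 3.37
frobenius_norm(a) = 6.69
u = a + y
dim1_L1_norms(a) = [6.23, 5.82, 6.13, 5.51, 5.48, 5.61, 5.12, 4.35]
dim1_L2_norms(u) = [2.9, 2.68, 2.23, 2.14, 2.37, 2.76, 2.17, 1.91]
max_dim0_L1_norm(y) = 1.03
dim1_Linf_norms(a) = [1.9, 1.41, 1.35, 1.37, 1.41, 1.44, 1.45, 1.12]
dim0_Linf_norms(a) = [1.71, 1.02, 1.35, 1.41, 1.38, 1.27, 1.9, 1.45]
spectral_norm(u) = 4.00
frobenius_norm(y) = 0.85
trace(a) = -3.20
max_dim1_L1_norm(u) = 6.57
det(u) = -8.84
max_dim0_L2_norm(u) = 3.44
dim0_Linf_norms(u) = [1.71, 1.11, 1.14, 1.63, 1.36, 1.2, 1.94, 1.44]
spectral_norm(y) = 0.68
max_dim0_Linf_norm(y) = 0.32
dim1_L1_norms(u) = [6.35, 6.11, 5.97, 5.5, 5.71, 6.57, 5.11, 4.53]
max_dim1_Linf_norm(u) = 1.94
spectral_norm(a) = 3.85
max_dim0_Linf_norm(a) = 1.9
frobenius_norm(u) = 6.84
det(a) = 0.43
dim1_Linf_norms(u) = [1.94, 1.59, 1.14, 1.36, 1.4, 1.63, 1.44, 1.04]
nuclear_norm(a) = 16.88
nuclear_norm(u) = 17.24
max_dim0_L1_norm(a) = 8.76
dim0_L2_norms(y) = [0.19, 0.25, 0.3, 0.47, 0.29, 0.41, 0.18, 0.19]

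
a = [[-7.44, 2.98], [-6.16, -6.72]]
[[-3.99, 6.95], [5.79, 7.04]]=a@[[0.14, -0.99], [-0.99, -0.14]]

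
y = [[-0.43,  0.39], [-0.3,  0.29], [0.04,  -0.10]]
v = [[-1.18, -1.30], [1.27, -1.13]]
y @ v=[[1.0, 0.12], [0.72, 0.06], [-0.17, 0.06]]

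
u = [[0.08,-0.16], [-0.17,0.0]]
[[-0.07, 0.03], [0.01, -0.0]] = u @ [[-0.04,0.02],[0.42,-0.2]]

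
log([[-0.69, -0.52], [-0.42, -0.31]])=[[-1.68+2.16j, (2.79+1.62j)],[2.25+1.31j, (-3.72+0.98j)]]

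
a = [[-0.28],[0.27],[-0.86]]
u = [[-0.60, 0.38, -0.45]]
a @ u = [[0.17, -0.11, 0.13], [-0.16, 0.10, -0.12], [0.52, -0.33, 0.39]]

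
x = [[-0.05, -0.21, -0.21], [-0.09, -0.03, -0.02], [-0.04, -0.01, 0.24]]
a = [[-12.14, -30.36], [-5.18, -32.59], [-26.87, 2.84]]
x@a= [[7.34, 7.77],  [1.79, 3.65],  [-5.91, 2.22]]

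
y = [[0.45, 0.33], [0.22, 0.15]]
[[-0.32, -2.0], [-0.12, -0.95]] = y @ [[1.87, -2.91], [-3.52, -2.08]]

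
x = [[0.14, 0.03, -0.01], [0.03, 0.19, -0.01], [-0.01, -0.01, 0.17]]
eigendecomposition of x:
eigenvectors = [[-0.91, 0.42, 0.04], [0.4, 0.85, 0.34], [-0.11, -0.33, 0.94]]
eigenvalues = [0.13, 0.21, 0.17]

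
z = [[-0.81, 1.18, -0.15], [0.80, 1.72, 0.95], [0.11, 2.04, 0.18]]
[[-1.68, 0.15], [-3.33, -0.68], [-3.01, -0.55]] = z @ [[0.29, -0.62], [-1.38, -0.26], [-1.25, 0.28]]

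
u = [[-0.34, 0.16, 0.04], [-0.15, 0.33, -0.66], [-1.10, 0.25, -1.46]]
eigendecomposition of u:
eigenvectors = [[-0.11, 0.5, -0.24], [0.38, -0.46, -0.97], [0.92, -0.73, 0.01]]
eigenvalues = [-1.22, -0.55, 0.3]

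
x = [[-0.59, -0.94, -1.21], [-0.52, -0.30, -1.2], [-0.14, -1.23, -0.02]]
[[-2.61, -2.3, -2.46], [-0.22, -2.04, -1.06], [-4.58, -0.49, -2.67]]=x @[[-1.31, -0.47, -1.61],[3.88, 0.42, 2.34],[-0.22, 1.80, 1.00]]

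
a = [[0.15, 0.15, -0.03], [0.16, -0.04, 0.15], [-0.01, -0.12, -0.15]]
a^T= [[0.15,0.16,-0.01], [0.15,-0.04,-0.12], [-0.03,0.15,-0.15]]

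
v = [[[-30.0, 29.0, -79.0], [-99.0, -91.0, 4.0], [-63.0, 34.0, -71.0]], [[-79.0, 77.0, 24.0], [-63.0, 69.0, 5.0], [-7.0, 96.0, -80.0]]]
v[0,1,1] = -91.0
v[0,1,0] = -99.0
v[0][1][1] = -91.0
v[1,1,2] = 5.0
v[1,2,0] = -7.0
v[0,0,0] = -30.0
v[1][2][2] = -80.0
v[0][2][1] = 34.0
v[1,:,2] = [24.0, 5.0, -80.0]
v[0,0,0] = -30.0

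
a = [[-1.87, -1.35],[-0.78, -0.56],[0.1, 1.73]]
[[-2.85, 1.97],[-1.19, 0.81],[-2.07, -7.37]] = a @ [[2.49,2.11], [-1.34,-4.38]]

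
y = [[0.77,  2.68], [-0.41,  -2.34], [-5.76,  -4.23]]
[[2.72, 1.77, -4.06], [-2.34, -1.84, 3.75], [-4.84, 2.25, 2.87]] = y @ [[0.12, -1.11, 0.78],[0.98, 0.98, -1.74]]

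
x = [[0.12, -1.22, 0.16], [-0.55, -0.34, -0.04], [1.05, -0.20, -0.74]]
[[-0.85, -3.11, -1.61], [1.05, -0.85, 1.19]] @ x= [[-0.08,2.42,1.18], [1.84,-1.23,-0.68]]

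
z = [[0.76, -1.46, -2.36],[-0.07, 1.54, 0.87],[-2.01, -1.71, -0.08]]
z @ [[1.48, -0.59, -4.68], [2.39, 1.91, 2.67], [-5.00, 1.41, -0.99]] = [[9.44, -6.56, -5.12], [-0.77, 4.21, 3.58], [-6.66, -2.19, 4.92]]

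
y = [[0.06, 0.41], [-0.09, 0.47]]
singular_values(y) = [0.62, 0.1]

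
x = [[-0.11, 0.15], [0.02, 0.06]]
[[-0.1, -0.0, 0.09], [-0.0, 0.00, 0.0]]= x@[[0.65,0.01,-0.59], [-0.22,-0.0,0.20]]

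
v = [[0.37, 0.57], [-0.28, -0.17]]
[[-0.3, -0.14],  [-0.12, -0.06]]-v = [[-0.67, -0.71], [0.16, 0.11]]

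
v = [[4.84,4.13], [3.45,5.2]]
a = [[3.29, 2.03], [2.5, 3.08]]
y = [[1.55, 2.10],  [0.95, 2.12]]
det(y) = 1.29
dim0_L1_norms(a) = [5.79, 5.11]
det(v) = 10.92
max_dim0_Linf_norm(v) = 5.2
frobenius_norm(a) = 5.54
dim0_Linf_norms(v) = [4.84, 5.2]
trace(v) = 10.04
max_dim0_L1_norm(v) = 9.33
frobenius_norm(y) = 3.49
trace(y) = 3.67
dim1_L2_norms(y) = [2.61, 2.32]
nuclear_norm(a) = 6.39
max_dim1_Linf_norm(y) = 2.12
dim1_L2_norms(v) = [6.36, 6.24]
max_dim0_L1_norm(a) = 5.79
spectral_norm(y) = 3.47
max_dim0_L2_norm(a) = 4.13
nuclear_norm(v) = 10.06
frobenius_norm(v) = 8.91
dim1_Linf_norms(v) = [4.84, 5.2]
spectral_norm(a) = 5.46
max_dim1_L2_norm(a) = 3.97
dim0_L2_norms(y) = [1.82, 2.98]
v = y + a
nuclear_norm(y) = 3.85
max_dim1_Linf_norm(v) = 5.2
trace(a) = 6.37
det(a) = 5.06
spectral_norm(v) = 8.83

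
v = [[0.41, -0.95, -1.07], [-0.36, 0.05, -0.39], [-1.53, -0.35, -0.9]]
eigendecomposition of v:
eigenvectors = [[0.49, 0.82, -0.28], [0.26, -0.06, -0.74], [0.83, -0.58, 0.61]]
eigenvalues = [-1.91, 1.23, 0.23]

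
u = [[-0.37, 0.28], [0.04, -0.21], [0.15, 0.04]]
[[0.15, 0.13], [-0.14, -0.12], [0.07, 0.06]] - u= [[0.52, -0.15],[-0.18, 0.09],[-0.08, 0.02]]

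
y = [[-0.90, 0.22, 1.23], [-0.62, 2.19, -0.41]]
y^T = [[-0.90, -0.62], [0.22, 2.19], [1.23, -0.41]]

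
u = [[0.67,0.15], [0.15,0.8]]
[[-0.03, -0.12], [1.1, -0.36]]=u @ [[-0.36,  -0.08],  [1.44,  -0.43]]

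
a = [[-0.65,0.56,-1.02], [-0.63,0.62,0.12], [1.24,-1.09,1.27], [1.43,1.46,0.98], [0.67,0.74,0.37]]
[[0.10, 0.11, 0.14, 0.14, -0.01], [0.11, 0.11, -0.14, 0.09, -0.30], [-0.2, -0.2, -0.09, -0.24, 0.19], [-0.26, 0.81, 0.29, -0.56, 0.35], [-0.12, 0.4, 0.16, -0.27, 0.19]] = a @ [[-0.18, 0.20, 0.27, -0.26, 0.42], [-0.01, 0.38, 0.1, -0.11, -0.0], [0.01, -0.03, -0.25, -0.03, -0.26]]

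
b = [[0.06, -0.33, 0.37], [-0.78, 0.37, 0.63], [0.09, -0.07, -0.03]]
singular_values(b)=[1.08, 0.5, 0.0]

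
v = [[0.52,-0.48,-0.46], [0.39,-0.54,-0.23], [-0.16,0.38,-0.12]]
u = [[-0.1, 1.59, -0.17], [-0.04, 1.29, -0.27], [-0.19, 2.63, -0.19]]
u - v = [[-0.62,2.07,0.29], [-0.43,1.83,-0.04], [-0.03,2.25,-0.07]]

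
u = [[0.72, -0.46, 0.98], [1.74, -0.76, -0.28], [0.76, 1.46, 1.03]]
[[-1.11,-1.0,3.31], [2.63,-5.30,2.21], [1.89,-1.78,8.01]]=u @ [[1.91, -3.04, 2.69], [1.57, -0.37, 2.33], [-1.80, 1.04, 2.49]]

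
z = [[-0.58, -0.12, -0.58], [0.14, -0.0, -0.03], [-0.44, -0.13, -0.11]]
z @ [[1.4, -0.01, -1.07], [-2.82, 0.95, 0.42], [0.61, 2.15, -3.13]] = [[-0.83,-1.36,2.39], [0.18,-0.07,-0.06], [-0.32,-0.36,0.76]]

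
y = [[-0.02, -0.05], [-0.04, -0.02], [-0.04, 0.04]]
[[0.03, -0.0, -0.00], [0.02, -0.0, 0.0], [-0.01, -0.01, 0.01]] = y@[[-0.25, 0.14, -0.19], [-0.45, -0.05, 0.16]]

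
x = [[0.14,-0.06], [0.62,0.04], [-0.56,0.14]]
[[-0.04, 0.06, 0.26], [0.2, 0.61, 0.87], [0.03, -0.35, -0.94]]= x @ [[0.25,0.91,1.46],[1.24,1.12,-0.89]]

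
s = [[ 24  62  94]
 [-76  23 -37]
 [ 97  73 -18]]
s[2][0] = 97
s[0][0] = 24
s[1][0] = -76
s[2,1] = 73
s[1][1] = 23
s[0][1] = 62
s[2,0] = 97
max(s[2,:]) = 97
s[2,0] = 97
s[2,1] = 73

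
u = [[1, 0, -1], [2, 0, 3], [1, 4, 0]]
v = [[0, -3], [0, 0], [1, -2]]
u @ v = [[-1, -1], [3, -12], [0, -3]]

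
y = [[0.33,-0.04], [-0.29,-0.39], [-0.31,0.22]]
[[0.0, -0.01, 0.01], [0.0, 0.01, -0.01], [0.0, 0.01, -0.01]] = y @ [[-0.0, -0.03, 0.02], [-0.00, -0.01, 0.0]]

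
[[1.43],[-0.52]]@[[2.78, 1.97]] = [[3.98, 2.82], [-1.45, -1.02]]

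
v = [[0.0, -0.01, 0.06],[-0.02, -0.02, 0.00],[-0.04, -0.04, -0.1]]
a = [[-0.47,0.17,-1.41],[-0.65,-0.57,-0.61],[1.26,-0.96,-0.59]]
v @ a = [[0.08, -0.05, -0.03], [0.02, 0.01, 0.04], [-0.08, 0.11, 0.14]]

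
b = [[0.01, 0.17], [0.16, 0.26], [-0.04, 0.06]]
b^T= [[0.01, 0.16, -0.04], [0.17, 0.26, 0.06]]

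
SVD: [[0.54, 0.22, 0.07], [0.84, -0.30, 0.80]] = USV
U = [[-0.33, -0.94], [-0.94, 0.33]]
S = [1.26, 0.43]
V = [[-0.77, 0.17, -0.62], [-0.53, -0.71, 0.47]]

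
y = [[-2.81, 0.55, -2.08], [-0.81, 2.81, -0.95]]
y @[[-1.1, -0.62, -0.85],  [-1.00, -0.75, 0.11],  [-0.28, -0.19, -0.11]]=[[3.12,1.72,2.68], [-1.65,-1.42,1.10]]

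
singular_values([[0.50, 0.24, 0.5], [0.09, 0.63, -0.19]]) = [0.78, 0.62]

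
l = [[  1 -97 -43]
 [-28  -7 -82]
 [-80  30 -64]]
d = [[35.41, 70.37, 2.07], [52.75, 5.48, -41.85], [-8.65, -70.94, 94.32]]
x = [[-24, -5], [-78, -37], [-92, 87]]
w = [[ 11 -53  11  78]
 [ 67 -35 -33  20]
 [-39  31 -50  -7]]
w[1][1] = -35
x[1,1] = -37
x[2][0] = -92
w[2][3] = -7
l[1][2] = -82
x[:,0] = [-24, -78, -92]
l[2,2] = -64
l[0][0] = 1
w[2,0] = -39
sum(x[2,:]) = -5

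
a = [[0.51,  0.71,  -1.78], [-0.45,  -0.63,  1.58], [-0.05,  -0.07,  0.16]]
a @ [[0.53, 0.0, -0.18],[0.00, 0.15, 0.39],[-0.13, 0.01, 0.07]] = [[0.50,0.09,0.06], [-0.44,-0.08,-0.05], [-0.05,-0.01,-0.01]]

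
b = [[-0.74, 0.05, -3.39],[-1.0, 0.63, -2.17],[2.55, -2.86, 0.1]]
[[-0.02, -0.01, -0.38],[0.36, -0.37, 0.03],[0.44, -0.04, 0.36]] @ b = [[-0.94, 1.08, 0.05],  [0.18, -0.3, -0.41],  [0.63, -1.03, -1.37]]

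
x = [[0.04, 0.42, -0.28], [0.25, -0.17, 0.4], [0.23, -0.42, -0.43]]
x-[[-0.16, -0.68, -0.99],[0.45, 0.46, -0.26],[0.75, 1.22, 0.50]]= [[0.2,1.10,0.71], [-0.2,-0.63,0.66], [-0.52,-1.64,-0.93]]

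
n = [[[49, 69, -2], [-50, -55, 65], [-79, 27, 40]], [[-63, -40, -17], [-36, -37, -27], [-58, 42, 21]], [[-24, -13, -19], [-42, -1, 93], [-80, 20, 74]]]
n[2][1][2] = 93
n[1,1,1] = -37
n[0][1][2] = 65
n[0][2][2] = 40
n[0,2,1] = 27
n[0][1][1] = -55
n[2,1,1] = -1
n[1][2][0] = -58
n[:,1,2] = [65, -27, 93]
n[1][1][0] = -36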